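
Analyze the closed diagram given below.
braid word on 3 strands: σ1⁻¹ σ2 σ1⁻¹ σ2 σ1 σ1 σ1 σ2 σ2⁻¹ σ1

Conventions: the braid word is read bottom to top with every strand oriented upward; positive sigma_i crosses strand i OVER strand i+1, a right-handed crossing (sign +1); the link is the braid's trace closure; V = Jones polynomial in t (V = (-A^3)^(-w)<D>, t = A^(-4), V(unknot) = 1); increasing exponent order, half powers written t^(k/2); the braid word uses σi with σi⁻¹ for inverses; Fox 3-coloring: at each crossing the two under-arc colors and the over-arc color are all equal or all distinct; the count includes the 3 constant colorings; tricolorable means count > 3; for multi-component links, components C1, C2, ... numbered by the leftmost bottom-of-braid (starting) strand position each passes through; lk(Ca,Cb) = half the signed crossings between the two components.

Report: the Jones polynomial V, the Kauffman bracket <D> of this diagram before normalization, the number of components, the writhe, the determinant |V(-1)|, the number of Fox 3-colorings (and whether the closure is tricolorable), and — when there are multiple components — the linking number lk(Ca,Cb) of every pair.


V(t) = t - t^2 + 2t^3 - t^4 + t^5 - t^6
bracket: -A^-12 + A^-8 - A^-4 + 2 - A^4 + A^8, w = +4
1 component, writhe +4, over 10 crossings
det 7, colorings 3 of 3^10 — not tricolorable
observation: w = +4 (over 10 crossings) is diagram-only; (-A^3)^(-4) removes it from V


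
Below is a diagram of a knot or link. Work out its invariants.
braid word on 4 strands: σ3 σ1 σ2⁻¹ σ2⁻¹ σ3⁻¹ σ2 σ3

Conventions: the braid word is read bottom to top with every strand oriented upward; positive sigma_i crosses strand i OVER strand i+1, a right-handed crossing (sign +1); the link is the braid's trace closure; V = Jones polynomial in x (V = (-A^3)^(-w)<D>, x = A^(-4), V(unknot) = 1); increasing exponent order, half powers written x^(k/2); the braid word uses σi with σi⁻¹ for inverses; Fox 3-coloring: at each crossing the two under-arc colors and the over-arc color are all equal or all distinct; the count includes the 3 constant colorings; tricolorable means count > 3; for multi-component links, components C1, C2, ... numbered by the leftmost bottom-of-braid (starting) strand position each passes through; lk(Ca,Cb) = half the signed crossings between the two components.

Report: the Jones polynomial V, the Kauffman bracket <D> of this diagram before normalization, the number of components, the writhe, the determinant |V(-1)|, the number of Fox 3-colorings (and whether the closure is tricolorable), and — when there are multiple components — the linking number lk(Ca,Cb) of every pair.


Jones polynomial: V(x) = x^-2 - x^-1 + 1 - x + x^2
<D> = -A^-5 + A^-1 - A^3 + A^7 - A^11; writhe +1
components 1, writhe +1 (7 crossings)
3-colorings: 3 of 3^7, det 5 — not tricolorable
note: w = +1 (over 7 crossings) is diagram-only; (-A^3)^(-1) removes it from V


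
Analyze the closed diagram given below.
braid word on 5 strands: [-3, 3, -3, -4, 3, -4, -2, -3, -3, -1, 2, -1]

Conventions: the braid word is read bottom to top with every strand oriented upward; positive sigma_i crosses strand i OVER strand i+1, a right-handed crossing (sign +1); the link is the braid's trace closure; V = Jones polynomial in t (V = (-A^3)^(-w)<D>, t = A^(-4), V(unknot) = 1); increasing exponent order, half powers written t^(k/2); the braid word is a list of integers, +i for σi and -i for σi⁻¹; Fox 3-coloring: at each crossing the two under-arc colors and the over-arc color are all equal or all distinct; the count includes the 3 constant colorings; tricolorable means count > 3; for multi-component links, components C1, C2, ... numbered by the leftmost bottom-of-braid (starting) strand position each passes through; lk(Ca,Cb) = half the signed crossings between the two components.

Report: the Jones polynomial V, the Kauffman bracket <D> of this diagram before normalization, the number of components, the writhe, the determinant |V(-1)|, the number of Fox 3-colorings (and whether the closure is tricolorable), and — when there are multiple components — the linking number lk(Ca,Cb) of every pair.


V(t) = -t^-8 + t^-7 - t^-6 + 2t^-5 - 2t^-4 + 2t^-3 - t^-2 + t^-1
bracket: A^-14 - A^-10 + 2A^-6 - 2A^-2 + 2A^2 - A^6 + A^10 - A^14, w = -6
1 component, writhe -6, over 12 crossings
det 11, colorings 3 of 3^12 — not tricolorable
observation: the span of V is 7, forcing >= 7 crossings in any diagram


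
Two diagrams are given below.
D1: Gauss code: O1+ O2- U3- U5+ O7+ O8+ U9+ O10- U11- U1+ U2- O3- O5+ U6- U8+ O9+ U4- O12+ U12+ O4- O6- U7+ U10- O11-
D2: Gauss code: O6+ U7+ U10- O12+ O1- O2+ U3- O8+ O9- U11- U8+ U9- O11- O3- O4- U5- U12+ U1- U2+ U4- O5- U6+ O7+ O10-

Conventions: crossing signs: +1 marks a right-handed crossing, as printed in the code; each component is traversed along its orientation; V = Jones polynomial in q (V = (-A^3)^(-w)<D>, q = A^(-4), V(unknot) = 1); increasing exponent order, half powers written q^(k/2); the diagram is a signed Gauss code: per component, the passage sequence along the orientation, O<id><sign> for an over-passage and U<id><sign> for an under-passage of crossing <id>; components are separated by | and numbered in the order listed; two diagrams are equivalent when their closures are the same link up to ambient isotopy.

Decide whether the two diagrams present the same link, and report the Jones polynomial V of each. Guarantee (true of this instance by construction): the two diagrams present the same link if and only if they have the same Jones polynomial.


same link: no
V(D1) = q^-2 - q^-1 + 1 - q + q^2  [12 crossings, <D> = A^-8 - A^-4 + 1 - A^4 + A^8, w = 0]
V(D2) = 1  [12 crossings, <D> = A^-6, w = -2]
insight: V(q) takes 2 values over 2 diagrams, fixing the grouping


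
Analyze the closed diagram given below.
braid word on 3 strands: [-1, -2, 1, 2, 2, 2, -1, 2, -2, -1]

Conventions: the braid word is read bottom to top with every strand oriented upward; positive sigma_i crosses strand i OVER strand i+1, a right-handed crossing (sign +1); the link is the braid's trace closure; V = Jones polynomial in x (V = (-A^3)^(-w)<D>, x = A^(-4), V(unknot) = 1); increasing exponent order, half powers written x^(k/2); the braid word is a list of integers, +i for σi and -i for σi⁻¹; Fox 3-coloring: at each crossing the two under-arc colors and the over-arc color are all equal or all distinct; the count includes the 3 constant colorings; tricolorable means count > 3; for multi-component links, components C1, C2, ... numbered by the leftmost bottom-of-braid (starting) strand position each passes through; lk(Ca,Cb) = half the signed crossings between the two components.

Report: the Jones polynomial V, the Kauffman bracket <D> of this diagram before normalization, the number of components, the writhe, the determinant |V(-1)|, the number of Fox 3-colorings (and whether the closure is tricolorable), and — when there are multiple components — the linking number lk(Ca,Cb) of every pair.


V(x) = -x^-3 + 2x^-2 - 2x^-1 + 3 - 2x + 2x^2 - x^3
bracket: -A^-12 + 2A^-8 - 2A^-4 + 3 - 2A^4 + 2A^8 - A^12, w = 0
1 component, writhe 0, over 10 crossings
det 13, colorings 3 of 3^10 — not tricolorable
observation: palindromic: swapping x for 1/x fixes V


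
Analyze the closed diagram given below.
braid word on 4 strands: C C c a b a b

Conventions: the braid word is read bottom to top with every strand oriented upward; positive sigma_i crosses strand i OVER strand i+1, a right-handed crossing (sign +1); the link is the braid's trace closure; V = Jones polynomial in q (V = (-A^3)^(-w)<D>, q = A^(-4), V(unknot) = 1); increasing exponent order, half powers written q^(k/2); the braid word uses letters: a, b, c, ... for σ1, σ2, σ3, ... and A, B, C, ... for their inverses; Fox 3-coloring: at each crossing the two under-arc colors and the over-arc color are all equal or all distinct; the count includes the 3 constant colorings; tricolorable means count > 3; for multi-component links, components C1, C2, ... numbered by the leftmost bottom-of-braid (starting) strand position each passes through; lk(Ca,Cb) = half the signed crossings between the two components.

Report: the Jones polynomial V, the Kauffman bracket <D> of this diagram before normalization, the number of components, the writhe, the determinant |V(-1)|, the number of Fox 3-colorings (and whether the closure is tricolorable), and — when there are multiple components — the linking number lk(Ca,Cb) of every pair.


V = q + q^3 - q^4
<D> = A^-7 - A^-3 - A^5 (w = +3)
1 component over 7 crossings, w = +3
9 Fox colorings among 3^7, |V(-1)| = 3: tricolorable
why: w = +3 shifts under R1 moves; the (-A^3)^(-3) factor cancels that in V


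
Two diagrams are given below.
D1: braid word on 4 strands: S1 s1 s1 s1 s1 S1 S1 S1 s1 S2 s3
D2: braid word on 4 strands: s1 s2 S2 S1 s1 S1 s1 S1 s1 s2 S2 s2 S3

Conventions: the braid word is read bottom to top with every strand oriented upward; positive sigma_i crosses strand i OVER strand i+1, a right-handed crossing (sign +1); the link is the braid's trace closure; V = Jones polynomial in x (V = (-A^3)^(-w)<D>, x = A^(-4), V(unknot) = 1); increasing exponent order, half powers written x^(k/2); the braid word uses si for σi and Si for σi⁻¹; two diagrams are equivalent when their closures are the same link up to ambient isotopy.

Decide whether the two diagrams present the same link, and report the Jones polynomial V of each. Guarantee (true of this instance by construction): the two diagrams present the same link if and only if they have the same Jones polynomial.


equivalent: yes
V(D1) = 1  (w +1, c 11, <D> = -A^3)
V(D2) = 1  (w +1, c 13, <D> = -A^3)
why: Markov moves rewrite D1 (11 crossings) into D2 (13)


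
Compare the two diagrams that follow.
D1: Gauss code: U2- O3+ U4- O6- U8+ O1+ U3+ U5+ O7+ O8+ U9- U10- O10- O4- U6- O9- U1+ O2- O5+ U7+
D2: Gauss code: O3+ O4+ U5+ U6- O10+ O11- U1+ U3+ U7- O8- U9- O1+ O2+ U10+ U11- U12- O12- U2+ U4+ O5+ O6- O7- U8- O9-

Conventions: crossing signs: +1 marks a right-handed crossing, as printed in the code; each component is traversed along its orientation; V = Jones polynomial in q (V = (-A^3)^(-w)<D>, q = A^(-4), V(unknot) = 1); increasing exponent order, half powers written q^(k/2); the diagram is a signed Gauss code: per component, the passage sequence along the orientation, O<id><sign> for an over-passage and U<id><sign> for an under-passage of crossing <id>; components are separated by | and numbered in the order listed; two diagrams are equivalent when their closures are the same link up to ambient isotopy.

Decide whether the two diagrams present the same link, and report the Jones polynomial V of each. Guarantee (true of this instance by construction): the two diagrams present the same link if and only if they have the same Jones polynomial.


same link: no
V(D1) = -q^-3 + 3q^-2 - 4q^-1 + 5 - 5q + 5q^2 - 3q^3 + 2q^4 - q^5  [10 crossings, <D> = -A^-20 + 2A^-16 - 3A^-12 + 5A^-8 - 5A^-4 + 5 - 4A^4 + 3A^8 - A^12, w = 0]
V(D2) = 1  (w 0, c 12, <D> = 1)
note: V(q) takes 2 values over 2 diagrams, fixing the grouping


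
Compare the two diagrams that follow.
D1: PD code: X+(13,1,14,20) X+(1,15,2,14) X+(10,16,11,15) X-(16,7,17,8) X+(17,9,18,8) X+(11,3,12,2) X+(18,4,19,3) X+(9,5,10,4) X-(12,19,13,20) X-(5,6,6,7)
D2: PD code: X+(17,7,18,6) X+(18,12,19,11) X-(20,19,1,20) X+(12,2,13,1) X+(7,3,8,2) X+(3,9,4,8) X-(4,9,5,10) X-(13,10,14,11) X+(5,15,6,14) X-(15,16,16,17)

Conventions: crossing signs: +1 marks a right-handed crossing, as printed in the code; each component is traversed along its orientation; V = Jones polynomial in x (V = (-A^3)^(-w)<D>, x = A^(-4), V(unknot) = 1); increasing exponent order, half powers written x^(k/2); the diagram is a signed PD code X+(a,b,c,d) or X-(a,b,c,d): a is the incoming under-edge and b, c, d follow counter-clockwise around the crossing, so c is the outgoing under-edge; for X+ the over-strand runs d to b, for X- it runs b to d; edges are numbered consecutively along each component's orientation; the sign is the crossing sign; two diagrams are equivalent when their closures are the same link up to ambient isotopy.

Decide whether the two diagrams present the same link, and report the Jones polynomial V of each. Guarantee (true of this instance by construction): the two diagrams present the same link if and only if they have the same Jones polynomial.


same link: no
V(D1) = x + x^3 - x^4  [10 crossings, <D> = -A^-4 + 1 + A^8, w = +4]
V(D2) = x - x^2 + 2x^3 - x^4 + x^5 - x^6  (w +2, c 10, <D> = -A^-18 + A^-14 - A^-10 + 2A^-6 - A^-2 + A^2)
note: 2 classes among 2 diagrams; unequal V(x) rules out equality


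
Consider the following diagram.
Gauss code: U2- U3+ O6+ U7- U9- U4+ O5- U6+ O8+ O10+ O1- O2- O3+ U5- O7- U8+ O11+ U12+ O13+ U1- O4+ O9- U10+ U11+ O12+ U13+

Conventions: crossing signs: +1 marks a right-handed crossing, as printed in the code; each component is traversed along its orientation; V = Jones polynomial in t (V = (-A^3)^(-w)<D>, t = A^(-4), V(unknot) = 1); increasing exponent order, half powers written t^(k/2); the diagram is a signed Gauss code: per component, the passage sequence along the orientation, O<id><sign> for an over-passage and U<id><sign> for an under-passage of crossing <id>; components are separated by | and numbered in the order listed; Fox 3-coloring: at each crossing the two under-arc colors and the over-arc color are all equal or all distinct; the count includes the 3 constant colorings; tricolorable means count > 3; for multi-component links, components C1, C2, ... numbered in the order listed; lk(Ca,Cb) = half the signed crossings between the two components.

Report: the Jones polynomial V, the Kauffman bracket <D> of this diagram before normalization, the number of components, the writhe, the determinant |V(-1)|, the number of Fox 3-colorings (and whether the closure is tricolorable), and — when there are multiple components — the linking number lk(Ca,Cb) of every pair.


Jones polynomial: V(t) = t^-1 - 1 + 2t - 3t^2 + 3t^3 - 2t^4 + 2t^5 - t^6
<D> = A^-15 - 2A^-11 + 2A^-7 - 3A^-3 + 3A - 2A^5 + A^9 - A^13; writhe +3
components 1, writhe +3 (13 crossings)
3-colorings: 9 of 3^13, det 15 — tricolorable
note: V spans 7 powers of t: at least 7 crossings in any diagram


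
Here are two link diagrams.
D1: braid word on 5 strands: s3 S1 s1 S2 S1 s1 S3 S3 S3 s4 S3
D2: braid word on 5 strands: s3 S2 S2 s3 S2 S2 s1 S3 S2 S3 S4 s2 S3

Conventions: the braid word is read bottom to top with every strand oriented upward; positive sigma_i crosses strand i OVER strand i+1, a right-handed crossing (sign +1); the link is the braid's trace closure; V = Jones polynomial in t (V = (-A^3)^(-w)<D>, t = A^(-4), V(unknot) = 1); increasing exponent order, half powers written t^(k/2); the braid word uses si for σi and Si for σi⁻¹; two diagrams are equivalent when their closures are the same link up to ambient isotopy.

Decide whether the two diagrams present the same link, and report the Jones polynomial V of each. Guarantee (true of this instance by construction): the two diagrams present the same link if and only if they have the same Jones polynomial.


equivalent: no
V(D1) = t^(-9/2) - t^(-5/2) - t^(-3/2) - t^(-1/2)  (w -3, c 11, <D> = A^-7 + A^-3 + A - A^9)
V(D2) = t^(-13/2) - t^(-11/2) + t^(-9/2) - 2t^(-7/2) - t^(-3/2)  (w -5, c 13, <D> = A^-9 + 2A^-1 - A^3 + A^7 - A^11)
why: V(t) takes 2 values over 2 diagrams, fixing the grouping


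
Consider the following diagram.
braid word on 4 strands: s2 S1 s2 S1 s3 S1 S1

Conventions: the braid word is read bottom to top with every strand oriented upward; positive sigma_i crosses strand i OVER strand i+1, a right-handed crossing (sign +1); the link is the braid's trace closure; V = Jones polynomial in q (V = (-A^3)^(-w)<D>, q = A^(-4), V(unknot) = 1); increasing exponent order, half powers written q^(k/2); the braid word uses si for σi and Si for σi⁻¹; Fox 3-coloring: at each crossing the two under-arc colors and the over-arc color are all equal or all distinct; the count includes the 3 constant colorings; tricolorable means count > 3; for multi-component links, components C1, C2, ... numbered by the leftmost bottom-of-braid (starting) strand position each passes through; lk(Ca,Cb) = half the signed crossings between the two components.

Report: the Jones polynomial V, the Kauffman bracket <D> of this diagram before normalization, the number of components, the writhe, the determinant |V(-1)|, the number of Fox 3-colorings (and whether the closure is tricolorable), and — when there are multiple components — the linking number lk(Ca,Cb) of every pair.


V = q^-5 - 2q^-4 + 2q^-3 - 2q^-2 + 2q^-1 - 1 + q
<D> = -A^-7 + A^-3 - 2A + 2A^5 - 2A^9 + 2A^13 - A^17 (w = -1)
1 component over 7 crossings, w = -1
3 Fox colorings among 3^7, |V(-1)| = 11: not tricolorable
why: the span of V is 6, forcing >= 6 crossings in any diagram


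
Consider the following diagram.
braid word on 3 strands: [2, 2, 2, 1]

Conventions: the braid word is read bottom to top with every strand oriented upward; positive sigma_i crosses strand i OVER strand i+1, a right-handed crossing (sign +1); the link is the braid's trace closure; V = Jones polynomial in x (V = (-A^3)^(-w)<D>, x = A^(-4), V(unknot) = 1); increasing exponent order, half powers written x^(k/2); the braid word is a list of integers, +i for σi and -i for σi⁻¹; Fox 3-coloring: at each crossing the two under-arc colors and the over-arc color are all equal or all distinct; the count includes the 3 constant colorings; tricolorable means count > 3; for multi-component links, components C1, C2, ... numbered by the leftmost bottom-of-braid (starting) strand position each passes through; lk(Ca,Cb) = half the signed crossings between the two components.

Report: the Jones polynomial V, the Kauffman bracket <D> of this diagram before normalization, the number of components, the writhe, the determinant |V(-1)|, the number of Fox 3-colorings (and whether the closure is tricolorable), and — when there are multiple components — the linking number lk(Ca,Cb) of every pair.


Jones polynomial: V(x) = x + x^3 - x^4
<D> = -A^-4 + 1 + A^8; writhe +4
components 1, writhe +4 (4 crossings)
3-colorings: 9 of 3^4, det 3 — tricolorable
note: |V(-1)| = 3: so tricolorable, since 3 divides 3


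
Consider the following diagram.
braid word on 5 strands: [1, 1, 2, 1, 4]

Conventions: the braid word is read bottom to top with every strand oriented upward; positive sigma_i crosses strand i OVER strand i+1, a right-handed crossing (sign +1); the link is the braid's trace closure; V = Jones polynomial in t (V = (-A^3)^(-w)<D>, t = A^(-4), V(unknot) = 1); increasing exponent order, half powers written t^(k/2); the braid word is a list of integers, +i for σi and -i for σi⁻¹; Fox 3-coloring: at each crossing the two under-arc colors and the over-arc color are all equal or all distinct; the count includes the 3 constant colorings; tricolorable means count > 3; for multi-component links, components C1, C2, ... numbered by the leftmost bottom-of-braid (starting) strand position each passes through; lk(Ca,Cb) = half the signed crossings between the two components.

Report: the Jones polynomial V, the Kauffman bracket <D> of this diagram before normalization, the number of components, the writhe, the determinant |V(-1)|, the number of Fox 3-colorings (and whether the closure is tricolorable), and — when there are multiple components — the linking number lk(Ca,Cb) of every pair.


V = -t^(1/2) - t^(3/2) - t^(5/2) + t^(9/2)
<D> = -A^-3 + A^5 + A^9 + A^13 (w = +5)
2 components over 5 crossings, w = +5
lk(C1,C2): 0
27 Fox colorings among 3^5, |V(-1)| = 0: tricolorable
why: the 1 component pair carries total linking 0


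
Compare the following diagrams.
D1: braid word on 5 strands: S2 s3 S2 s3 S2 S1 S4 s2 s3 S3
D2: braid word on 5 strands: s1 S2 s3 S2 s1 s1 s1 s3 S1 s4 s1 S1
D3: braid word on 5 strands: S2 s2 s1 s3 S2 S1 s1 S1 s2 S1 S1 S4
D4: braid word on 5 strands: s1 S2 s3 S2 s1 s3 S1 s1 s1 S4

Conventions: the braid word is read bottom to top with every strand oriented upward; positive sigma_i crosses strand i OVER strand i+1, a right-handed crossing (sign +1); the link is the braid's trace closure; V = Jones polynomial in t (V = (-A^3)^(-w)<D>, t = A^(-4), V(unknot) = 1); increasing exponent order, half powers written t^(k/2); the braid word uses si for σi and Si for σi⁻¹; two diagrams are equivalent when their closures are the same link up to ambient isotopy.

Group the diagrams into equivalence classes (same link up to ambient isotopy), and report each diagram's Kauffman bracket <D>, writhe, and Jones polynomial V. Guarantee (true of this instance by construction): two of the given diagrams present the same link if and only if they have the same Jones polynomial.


equivalence classes: {D1} | {D2, D4} | {D3}
D1 (bracket A^-14 - A^-10 + A^-6 - A^-2 + A^2; 10 crossings at w = -2): V = t^-2 - t^-1 + 1 - t + t^2
V(D2) = t^-1 - 1 + 2t - 3t^2 + 3t^3 - 2t^4 + 2t^5 - t^6  [12 crossings, <D> = -A^-12 + 2A^-8 - 2A^-4 + 3 - 3A^4 + 2A^8 - A^12 + A^16, w = +4]
D3 (bracket A^-6; 12 crossings at w = -2): V = 1
D4 (bracket -A^-18 + 2A^-14 - 2A^-10 + 3A^-6 - 3A^-2 + 2A^2 - A^6 + A^10; 10 crossings at w = +2): V = t^-1 - 1 + 2t - 3t^2 + 3t^3 - 2t^4 + 2t^5 - t^6
observation: comparing 4 Jones polynomials yields 3 groups


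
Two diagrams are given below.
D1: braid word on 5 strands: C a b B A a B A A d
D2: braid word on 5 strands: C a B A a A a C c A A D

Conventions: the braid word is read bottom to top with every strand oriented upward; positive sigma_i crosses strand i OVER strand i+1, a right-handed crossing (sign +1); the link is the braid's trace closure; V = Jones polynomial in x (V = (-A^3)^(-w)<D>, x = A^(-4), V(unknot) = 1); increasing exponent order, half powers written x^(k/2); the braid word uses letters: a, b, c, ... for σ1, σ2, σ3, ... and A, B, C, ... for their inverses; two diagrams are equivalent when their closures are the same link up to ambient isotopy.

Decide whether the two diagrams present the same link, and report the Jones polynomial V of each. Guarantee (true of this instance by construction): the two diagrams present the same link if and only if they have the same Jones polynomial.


same link: yes
V(D1) = 1  [10 crossings, <D> = A^-6, w = -2]
V(D2) = 1  (w -4, c 12, <D> = A^-12)
note: from 10 to 12 crossings by R-moves: one link, two diagrams


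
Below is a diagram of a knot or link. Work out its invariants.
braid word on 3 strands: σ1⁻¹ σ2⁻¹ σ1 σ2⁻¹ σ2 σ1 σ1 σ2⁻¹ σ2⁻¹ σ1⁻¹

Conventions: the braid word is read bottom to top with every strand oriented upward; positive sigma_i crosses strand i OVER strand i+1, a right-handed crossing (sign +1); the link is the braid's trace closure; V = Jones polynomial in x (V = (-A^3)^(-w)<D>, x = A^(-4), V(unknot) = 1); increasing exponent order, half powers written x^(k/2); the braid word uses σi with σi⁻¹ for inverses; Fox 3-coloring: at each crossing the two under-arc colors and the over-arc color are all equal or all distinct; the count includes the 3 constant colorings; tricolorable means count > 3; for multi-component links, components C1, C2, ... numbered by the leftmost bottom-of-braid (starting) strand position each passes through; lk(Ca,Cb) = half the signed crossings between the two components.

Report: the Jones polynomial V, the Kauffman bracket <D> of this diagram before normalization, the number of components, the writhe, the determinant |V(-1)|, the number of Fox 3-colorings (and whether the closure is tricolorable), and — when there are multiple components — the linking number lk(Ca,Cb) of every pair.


V(x) = -x^-5 + x^-4 - x^-3 + 2x^-2 - x^-1 + 2 - x
bracket: -A^-10 + 2A^-6 - A^-2 + 2A^2 - A^6 + A^10 - A^14, w = -2
1 component, writhe -2, over 10 crossings
det 9, colorings 9 of 3^10 — tricolorable
observation: V spans 6 powers of x: at least 6 crossings in any diagram


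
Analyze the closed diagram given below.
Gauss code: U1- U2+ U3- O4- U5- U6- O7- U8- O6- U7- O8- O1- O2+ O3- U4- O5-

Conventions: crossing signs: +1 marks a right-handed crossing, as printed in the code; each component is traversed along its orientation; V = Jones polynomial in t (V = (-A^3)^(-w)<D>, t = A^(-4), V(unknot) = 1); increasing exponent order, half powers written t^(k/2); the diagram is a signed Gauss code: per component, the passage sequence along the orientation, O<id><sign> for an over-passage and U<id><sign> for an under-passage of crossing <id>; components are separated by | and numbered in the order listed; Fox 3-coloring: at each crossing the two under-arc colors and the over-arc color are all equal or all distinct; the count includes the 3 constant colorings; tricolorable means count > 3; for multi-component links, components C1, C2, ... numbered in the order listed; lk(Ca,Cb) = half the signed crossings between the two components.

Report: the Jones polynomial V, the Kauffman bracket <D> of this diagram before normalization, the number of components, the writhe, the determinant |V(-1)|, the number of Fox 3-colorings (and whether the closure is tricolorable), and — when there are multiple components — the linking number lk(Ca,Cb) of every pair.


V = t^-8 - 2t^-7 + t^-6 - 2t^-5 + 2t^-4 + t^-2
<D> = A^-10 + 2A^-2 - 2A^2 + A^6 - 2A^10 + A^14 (w = -6)
1 component over 8 crossings, w = -6
27 Fox colorings among 3^8, |V(-1)| = 9: tricolorable
why: |V(-1)| = 9: so tricolorable, since 3 divides 9


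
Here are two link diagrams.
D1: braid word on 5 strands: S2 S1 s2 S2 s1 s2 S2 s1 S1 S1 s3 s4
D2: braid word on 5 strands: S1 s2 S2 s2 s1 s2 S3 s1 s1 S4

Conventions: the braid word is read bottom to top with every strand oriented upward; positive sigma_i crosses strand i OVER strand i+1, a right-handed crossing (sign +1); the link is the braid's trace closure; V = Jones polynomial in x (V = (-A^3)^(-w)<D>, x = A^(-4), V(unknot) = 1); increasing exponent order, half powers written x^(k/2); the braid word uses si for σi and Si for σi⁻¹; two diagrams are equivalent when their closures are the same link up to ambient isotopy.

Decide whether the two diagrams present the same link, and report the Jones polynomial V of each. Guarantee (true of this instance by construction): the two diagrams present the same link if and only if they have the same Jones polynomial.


same link: no
V(D1) = 1  [12 crossings, <D> = 1, w = 0]
D2 (bracket -A^-10 + A^-6 + A^2; 10 crossings at w = +2): V = x + x^3 - x^4
note: V(x) takes 2 values over 2 diagrams, fixing the grouping


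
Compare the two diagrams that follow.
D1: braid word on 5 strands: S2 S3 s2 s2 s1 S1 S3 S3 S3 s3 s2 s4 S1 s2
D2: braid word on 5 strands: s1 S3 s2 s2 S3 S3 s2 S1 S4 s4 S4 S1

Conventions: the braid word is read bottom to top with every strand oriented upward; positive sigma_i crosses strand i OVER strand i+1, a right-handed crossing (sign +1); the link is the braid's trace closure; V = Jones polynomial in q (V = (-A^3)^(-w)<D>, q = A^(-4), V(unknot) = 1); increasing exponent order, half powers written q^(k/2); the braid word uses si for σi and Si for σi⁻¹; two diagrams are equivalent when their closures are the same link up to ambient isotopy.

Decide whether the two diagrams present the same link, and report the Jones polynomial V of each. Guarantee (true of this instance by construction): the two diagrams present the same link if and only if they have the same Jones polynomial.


same link: yes
V(D1) = -q^-3 + 2q^-2 - 2q^-1 + 3 - 2q + 2q^2 - q^3  [14 crossings, <D> = -A^-12 + 2A^-8 - 2A^-4 + 3 - 2A^4 + 2A^8 - A^12, w = 0]
D2 (bracket -A^-18 + 2A^-14 - 2A^-10 + 3A^-6 - 2A^-2 + 2A^2 - A^6; 12 crossings at w = -2): V = -q^-3 + 2q^-2 - 2q^-1 + 3 - 2q + 2q^2 - q^3
note: Markov moves rewrite D1 (14 crossings) into D2 (12)


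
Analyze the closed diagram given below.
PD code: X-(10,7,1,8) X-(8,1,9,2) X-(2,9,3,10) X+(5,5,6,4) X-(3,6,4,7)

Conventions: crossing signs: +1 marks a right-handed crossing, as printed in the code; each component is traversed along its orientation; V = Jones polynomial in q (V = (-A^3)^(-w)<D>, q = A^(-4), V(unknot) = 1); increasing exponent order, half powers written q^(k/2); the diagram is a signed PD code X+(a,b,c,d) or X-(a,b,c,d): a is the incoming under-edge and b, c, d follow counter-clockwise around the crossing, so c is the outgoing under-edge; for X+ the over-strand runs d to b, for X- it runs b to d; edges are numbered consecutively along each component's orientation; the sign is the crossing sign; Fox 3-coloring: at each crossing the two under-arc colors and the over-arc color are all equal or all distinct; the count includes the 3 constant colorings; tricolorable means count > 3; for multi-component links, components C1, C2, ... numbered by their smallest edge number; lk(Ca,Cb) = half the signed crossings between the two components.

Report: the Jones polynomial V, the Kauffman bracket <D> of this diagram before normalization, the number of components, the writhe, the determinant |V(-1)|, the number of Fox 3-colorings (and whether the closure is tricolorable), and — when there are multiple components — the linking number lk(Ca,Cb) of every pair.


V(q) = -q^-4 + q^-3 + q^-1
bracket: -A^-5 - A^3 + A^7, w = -3
1 component, writhe -3, over 5 crossings
det 3, colorings 9 of 3^5 — tricolorable
observation: the span of V is 3, forcing >= 3 crossings in any diagram


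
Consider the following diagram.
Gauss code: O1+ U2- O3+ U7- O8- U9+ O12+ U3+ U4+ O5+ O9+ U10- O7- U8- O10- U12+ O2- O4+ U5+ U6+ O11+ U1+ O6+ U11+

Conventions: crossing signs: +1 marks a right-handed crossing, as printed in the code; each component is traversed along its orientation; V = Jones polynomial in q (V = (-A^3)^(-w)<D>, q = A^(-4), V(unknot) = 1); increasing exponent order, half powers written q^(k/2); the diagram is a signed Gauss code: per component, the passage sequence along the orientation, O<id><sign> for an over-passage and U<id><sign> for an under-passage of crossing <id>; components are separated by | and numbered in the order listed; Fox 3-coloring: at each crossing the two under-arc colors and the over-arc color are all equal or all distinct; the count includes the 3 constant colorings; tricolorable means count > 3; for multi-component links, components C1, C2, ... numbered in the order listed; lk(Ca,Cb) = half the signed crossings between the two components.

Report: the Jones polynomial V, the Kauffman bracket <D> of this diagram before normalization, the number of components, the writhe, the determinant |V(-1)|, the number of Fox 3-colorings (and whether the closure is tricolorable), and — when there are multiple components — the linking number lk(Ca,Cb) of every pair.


V(q) = -q^-2 + 3q^-1 - 5 + 9q - 12q^2 + 14q^3 - 13q^4 + 12q^5 - 9q^6 + 5q^7 - 3q^8 + q^9
bracket: A^-24 - 3A^-20 + 5A^-16 - 9A^-12 + 12A^-8 - 13A^-4 + 14 - 12A^4 + 9A^8 - 5A^12 + 3A^16 - A^20, w = +4
1 component, writhe +4, over 12 crossings
det 87, colorings 9 of 3^12 — tricolorable
observation: V spans 11 powers of q: at least 11 crossings in any diagram


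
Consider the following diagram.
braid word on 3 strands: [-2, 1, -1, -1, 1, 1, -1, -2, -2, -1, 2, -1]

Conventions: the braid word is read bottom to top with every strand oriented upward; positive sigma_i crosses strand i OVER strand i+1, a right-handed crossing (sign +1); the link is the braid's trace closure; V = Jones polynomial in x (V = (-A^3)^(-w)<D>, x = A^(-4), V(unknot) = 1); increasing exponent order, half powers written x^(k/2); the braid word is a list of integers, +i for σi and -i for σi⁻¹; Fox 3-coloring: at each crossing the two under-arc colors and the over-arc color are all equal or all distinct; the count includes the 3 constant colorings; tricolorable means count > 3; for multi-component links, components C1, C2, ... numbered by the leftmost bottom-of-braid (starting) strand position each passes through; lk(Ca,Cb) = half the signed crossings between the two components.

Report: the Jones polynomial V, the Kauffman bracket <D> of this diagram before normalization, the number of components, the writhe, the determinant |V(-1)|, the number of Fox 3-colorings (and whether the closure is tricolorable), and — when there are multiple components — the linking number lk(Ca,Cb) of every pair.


V(x) = -x^-6 + x^-5 - x^-4 + 2x^-3 - x^-2 + x^-1
bracket: A^-8 - A^-4 + 2 - A^4 + A^8 - A^12, w = -4
1 component, writhe -4, over 12 crossings
det 7, colorings 3 of 3^12 — not tricolorable
observation: det 7 = |V(-1)|; not divisible by 3, so not tricolorable


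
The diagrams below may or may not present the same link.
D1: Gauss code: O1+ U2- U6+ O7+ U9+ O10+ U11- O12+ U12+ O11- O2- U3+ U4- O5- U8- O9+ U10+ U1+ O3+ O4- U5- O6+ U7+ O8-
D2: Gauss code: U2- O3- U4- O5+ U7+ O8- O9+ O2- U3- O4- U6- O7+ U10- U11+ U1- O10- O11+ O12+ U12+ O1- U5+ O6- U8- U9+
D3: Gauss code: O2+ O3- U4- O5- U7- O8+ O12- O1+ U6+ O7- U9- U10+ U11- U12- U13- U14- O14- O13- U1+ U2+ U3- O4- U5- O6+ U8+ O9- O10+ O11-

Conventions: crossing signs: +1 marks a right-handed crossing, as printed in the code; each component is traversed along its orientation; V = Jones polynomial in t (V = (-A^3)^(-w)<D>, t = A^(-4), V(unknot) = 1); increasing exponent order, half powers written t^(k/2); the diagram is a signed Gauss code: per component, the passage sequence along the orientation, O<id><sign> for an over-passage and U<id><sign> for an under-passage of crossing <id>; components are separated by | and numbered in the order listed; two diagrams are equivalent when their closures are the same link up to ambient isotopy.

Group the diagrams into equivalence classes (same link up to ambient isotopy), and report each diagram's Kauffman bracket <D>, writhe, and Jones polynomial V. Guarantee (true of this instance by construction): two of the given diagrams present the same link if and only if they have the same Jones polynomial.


classes: {D1} | {D2, D3}
V(D1) = t^-1 - 1 + 2t - 2t^2 + 2t^3 - 2t^4 + t^5  [12 crossings, <D> = A^-14 - 2A^-10 + 2A^-6 - 2A^-2 + 2A^2 - A^6 + A^10, w = +2]
D2 (bracket A^-10 - A^-6 + 2A^-2 - 2A^2 + 2A^6 - 2A^10 + A^14; 12 crossings at w = -2): V = t^-5 - 2t^-4 + 2t^-3 - 2t^-2 + 2t^-1 - 1 + t
V(D3) = t^-5 - 2t^-4 + 2t^-3 - 2t^-2 + 2t^-1 - 1 + t  (w -4, c 14, <D> = A^-16 - A^-12 + 2A^-8 - 2A^-4 + 2 - 2A^4 + A^8)
insight: 2 classes among 3 diagrams; unequal V(t) rules out equality


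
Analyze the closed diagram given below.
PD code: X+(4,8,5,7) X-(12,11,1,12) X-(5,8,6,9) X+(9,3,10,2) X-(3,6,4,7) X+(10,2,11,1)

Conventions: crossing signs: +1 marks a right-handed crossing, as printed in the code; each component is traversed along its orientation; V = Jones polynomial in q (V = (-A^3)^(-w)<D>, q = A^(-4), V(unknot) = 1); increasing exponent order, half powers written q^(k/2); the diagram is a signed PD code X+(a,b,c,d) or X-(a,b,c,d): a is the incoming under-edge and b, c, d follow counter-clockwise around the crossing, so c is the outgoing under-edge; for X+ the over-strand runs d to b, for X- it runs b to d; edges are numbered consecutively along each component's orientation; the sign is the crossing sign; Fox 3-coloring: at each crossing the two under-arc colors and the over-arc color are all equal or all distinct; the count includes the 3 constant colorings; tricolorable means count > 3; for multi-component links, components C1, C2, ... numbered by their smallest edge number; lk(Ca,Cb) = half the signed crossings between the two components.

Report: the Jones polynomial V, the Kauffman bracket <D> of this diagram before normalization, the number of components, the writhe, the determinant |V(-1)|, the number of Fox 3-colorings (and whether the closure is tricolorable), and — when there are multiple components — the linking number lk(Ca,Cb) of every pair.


V = 1
<D> = 1 (w = 0)
1 component over 6 crossings, w = 0
3 Fox colorings among 3^6, |V(-1)| = 1: not tricolorable
why: |V(-1)| = 1: so not tricolorable, since 3 does not divide 1


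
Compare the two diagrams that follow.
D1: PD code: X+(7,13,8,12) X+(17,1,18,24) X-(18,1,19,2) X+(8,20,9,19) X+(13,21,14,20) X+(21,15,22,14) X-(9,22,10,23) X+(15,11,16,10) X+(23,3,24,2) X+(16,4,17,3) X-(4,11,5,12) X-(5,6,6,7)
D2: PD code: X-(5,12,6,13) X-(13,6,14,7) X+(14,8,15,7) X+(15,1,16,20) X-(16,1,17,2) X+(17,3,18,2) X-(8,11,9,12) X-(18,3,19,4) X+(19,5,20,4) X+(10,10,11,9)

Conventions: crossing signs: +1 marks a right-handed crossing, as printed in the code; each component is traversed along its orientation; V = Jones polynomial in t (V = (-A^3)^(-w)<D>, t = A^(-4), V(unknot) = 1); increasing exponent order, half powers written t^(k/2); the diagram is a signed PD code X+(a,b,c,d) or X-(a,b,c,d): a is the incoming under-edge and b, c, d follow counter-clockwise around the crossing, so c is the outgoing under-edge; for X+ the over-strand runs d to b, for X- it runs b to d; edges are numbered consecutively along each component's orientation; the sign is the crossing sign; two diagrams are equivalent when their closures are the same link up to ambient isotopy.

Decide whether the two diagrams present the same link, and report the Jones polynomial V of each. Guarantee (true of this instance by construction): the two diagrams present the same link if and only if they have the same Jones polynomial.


equivalent: no
D1 (bracket -A^-12 + A^-8 - A^-4 + 2 - A^4 + A^8; 12 crossings at w = +4): V = t - t^2 + 2t^3 - t^4 + t^5 - t^6
V(D2) = 1  (w 0, c 10, <D> = 1)
key observation: V(t) takes 2 values over 2 diagrams, fixing the grouping


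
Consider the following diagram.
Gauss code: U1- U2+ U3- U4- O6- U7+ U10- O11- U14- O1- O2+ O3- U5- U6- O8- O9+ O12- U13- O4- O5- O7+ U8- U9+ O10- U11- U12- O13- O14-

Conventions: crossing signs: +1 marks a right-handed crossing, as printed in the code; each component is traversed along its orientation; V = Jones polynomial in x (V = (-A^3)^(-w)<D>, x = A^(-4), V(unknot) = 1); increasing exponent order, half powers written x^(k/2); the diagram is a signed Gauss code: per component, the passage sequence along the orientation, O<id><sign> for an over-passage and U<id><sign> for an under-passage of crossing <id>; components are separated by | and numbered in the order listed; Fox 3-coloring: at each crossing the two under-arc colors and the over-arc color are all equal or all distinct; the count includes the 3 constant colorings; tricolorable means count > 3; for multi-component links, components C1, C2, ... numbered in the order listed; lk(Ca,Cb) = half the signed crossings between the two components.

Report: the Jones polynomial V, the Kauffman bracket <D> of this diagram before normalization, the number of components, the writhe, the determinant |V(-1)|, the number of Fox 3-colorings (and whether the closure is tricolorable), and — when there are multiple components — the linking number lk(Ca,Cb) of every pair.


V = -x^-8 + x^-5 + x^-3
<D> = A^-12 + A^-4 - A^8 (w = -8)
1 component over 14 crossings, w = -8
9 Fox colorings among 3^14, |V(-1)| = 3: tricolorable
why: det 3 = |V(-1)|; divisible by 3, so tricolorable


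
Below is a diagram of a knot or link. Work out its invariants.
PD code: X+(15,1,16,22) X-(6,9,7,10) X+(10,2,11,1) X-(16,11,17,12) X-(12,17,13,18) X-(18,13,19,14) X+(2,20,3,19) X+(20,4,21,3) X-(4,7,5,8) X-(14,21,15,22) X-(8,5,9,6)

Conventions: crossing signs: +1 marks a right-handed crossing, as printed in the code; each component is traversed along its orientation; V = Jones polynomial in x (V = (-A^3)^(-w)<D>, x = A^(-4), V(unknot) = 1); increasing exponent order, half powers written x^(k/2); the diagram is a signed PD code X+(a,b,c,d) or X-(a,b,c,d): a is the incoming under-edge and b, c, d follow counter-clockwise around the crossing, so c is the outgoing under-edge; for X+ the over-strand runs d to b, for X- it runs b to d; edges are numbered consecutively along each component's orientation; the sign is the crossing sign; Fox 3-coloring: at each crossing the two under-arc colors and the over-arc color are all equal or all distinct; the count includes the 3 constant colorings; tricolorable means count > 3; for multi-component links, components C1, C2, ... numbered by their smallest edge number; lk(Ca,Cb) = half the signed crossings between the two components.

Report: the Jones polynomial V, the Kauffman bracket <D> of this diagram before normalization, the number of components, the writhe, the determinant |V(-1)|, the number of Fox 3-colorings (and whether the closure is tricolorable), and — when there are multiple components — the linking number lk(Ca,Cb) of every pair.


V = x^-7 - 2x^-6 + 2x^-5 - 5x^-4 + 5x^-3 - 3x^-2 + 5x^-1 - 2 + x - x^2
<D> = A^-17 - A^-13 + 2A^-9 - 5A^-5 + 3A^-1 - 5A^3 + 5A^7 - 2A^11 + 2A^15 - A^19 (w = -3)
1 component over 11 crossings, w = -3
81 Fox colorings among 3^11, |V(-1)| = 27: tricolorable
why: w = -3 (over 11 crossings) is diagram-only; (-A^3)^(3) removes it from V
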